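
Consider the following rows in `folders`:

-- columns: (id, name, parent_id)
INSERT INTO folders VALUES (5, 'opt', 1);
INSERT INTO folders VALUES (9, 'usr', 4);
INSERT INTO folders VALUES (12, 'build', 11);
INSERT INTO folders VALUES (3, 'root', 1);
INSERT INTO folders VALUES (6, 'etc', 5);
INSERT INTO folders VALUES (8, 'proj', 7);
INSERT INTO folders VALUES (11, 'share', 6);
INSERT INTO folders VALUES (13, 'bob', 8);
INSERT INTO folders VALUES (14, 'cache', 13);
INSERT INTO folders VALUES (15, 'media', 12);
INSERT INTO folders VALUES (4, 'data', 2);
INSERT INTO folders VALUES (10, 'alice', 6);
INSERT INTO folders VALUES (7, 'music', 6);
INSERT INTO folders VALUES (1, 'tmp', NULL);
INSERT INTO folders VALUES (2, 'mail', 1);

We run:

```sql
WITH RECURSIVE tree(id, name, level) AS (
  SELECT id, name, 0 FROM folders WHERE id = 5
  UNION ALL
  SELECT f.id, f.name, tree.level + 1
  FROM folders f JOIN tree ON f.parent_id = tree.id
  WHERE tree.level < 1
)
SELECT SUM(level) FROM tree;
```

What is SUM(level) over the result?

Base: id=5 (opt) at level 0.
Iteration 1: rows with parent_id in {5} -> etc (id 6, level 1).
Iteration 2: level < 1 fails for all current rows; recursion stops.
SUM(level) = 0 + 1 = 1.

1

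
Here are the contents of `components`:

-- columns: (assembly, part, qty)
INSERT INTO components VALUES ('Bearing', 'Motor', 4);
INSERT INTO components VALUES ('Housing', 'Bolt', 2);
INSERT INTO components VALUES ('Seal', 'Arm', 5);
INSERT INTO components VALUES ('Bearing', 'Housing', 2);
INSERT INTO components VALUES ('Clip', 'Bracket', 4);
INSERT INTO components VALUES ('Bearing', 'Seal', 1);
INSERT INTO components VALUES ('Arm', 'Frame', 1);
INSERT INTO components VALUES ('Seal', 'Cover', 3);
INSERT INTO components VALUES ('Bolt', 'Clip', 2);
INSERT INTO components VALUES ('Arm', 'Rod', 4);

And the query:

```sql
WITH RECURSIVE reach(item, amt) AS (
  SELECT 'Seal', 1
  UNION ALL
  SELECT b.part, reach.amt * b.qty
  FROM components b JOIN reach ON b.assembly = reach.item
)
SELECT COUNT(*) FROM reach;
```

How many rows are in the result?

5

Base: (Seal, amt=1).
Iteration 1: components of {Seal} -> Arm = 1*5 = 5, Cover = 1*3 = 3.
Iteration 2: components of {Arm,Cover} -> Frame = 5*1 = 5, Rod = 5*4 = 20.
Iteration 3: no further components; recursion stops.
Total rows emitted: 5.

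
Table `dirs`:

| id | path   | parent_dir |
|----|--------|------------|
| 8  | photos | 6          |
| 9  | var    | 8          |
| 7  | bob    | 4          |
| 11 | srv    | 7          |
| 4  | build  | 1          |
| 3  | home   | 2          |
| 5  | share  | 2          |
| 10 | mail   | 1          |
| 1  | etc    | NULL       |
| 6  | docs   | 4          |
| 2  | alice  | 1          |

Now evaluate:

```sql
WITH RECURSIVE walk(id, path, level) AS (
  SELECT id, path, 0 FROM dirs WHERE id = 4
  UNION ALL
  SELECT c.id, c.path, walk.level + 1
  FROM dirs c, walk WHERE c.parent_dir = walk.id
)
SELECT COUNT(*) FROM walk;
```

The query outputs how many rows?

Base: id=4 (build) at level 0.
Iteration 1: rows with parent_dir in {4} -> docs (id 6, level 1), bob (id 7, level 1).
Iteration 2: rows with parent_dir in {6,7} -> photos (id 8, level 2), srv (id 11, level 2).
Iteration 3: rows with parent_dir in {8,11} -> var (id 9, level 3).
Iteration 4: no rows with parent_dir in {9}; recursion stops.
Total rows emitted: 6.

6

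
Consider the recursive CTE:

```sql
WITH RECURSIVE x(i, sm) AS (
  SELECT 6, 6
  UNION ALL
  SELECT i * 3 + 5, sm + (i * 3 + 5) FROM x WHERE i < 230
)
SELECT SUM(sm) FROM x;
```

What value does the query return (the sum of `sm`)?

Base: i=6, sm=6.
Iteration 1: 6 < 230 holds -> i = 6 * 3 + 5 = 23, sm = 6 + 23 = 29.
Iteration 2: 23 < 230 holds -> i = 23 * 3 + 5 = 74, sm = 29 + 74 = 103.
Iteration 3: 74 < 230 holds -> i = 74 * 3 + 5 = 227, sm = 103 + 227 = 330.
Iteration 4: 227 < 230 holds -> i = 227 * 3 + 5 = 686, sm = 330 + 686 = 1016.
Iteration 5: 686 < 230 fails; recursion stops.
SUM(sm) = 6 + 29 + 103 + 330 + 1016 = 1484.

1484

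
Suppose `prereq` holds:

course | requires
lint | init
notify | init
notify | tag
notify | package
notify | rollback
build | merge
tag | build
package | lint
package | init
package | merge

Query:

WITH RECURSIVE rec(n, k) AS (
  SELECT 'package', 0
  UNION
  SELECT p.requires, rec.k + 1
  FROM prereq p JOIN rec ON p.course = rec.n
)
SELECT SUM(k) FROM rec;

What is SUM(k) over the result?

Base: (package, k=0).
Iteration 1: edges from {package} -> (init, k=1), (lint, k=1), (merge, k=1).
Iteration 2: edges from {init,lint,merge} -> (init, k=2).
Iteration 3: no outgoing edges from {init}; recursion stops.
SUM(k) = 0 + 1 + 1 + 1 + 2 = 5.

5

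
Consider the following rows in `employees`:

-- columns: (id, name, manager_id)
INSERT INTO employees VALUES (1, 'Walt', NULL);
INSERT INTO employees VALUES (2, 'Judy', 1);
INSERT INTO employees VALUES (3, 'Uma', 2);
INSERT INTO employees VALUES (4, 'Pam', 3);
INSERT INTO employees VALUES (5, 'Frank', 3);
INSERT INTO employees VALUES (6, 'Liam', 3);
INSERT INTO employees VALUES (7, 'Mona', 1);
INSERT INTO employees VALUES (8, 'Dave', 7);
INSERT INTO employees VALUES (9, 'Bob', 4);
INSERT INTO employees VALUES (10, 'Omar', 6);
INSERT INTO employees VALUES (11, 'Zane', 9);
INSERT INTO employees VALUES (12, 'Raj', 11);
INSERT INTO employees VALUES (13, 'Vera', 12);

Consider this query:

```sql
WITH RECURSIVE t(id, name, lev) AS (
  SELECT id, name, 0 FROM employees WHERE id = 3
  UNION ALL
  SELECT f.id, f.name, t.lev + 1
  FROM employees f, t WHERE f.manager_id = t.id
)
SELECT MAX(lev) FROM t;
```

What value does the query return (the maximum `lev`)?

5

Base: id=3 (Uma) at lev 0.
Iteration 1: rows with manager_id in {3} -> Pam (id 4, lev 1), Frank (id 5, lev 1), Liam (id 6, lev 1).
Iteration 2: rows with manager_id in {4,5,6} -> Bob (id 9, lev 2), Omar (id 10, lev 2).
Iteration 3: rows with manager_id in {9,10} -> Zane (id 11, lev 3).
Iteration 4: rows with manager_id in {11} -> Raj (id 12, lev 4).
Iteration 5: rows with manager_id in {12} -> Vera (id 13, lev 5).
Iteration 6: no rows with manager_id in {13}; recursion stops.
lev values: 0, 1, 1, 1, 2, 2, 3, 4, 5; the maximum is 5.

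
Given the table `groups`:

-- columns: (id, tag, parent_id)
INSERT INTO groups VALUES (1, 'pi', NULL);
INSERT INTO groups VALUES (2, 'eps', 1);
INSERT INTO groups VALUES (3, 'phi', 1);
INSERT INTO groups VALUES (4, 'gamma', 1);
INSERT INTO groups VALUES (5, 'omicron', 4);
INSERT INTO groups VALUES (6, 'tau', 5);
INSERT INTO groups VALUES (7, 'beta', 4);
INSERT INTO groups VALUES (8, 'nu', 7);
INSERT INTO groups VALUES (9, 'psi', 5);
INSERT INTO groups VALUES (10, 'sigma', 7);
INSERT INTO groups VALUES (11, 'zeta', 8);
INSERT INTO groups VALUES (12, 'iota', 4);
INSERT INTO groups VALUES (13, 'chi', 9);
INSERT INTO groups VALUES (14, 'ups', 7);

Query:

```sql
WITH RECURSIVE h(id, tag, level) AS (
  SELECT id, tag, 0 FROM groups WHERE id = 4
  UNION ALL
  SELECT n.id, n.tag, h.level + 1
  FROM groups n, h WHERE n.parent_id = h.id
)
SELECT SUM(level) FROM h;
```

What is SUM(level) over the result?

19

Base: id=4 (gamma) at level 0.
Iteration 1: rows with parent_id in {4} -> omicron (id 5, level 1), beta (id 7, level 1), iota (id 12, level 1).
Iteration 2: rows with parent_id in {5,7,12} -> tau (id 6, level 2), nu (id 8, level 2), psi (id 9, level 2), sigma (id 10, level 2), ups (id 14, level 2).
Iteration 3: rows with parent_id in {6,8,9,10,14} -> zeta (id 11, level 3), chi (id 13, level 3).
Iteration 4: no rows with parent_id in {11,13}; recursion stops.
SUM(level) = 0 + 1 + 1 + 1 + 2 + 2 + 2 + 2 + 2 + 3 + 3 = 19.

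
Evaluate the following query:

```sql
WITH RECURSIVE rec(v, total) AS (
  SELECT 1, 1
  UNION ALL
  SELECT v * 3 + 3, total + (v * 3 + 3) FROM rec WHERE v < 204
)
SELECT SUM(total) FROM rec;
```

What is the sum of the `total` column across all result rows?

Base: v=1, total=1.
Iteration 1: 1 < 204 holds -> v = 1 * 3 + 3 = 6, total = 1 + 6 = 7.
Iteration 2: 6 < 204 holds -> v = 6 * 3 + 3 = 21, total = 7 + 21 = 28.
Iteration 3: 21 < 204 holds -> v = 21 * 3 + 3 = 66, total = 28 + 66 = 94.
Iteration 4: 66 < 204 holds -> v = 66 * 3 + 3 = 201, total = 94 + 201 = 295.
Iteration 5: 201 < 204 holds -> v = 201 * 3 + 3 = 606, total = 295 + 606 = 901.
Iteration 6: 606 < 204 fails; recursion stops.
SUM(total) = 1 + 7 + 28 + 94 + 295 + 901 = 1326.

1326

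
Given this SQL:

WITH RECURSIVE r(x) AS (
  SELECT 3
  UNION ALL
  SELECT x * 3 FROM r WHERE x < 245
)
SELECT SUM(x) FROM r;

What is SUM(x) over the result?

1092

Base: x=3.
Iteration 1: 3 < 245 holds -> x = 3 * 3 = 9.
Iteration 2: 9 < 245 holds -> x = 9 * 3 = 27.
Iteration 3: 27 < 245 holds -> x = 27 * 3 = 81.
Iteration 4: 81 < 245 holds -> x = 81 * 3 = 243.
Iteration 5: 243 < 245 holds -> x = 243 * 3 = 729.
Iteration 6: 729 < 245 fails; recursion stops.
SUM(x) = 3 + 9 + 27 + 81 + 243 + 729 = 1092.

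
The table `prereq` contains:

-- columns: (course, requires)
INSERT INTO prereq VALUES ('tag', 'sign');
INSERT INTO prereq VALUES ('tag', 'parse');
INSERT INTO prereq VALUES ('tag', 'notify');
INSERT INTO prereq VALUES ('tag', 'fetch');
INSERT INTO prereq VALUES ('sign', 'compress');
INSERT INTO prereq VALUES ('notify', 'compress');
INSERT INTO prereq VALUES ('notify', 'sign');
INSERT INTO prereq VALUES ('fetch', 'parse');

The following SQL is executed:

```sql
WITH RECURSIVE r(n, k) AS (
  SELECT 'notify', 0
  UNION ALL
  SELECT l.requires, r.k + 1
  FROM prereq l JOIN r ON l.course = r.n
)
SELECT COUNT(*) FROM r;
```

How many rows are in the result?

Base: (notify, k=0).
Iteration 1: edges from {notify} -> (compress, k=1), (sign, k=1).
Iteration 2: edges from {compress,sign} -> (compress, k=2).
Iteration 3: no outgoing edges from {compress}; recursion stops.
Total rows emitted: 4.

4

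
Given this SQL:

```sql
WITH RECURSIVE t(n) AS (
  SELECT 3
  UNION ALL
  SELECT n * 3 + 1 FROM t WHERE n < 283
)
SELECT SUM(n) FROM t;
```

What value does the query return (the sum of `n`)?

Base: n=3.
Iteration 1: 3 < 283 holds -> n = 3 * 3 + 1 = 10.
Iteration 2: 10 < 283 holds -> n = 10 * 3 + 1 = 31.
Iteration 3: 31 < 283 holds -> n = 31 * 3 + 1 = 94.
Iteration 4: 94 < 283 holds -> n = 94 * 3 + 1 = 283.
Iteration 5: 283 < 283 fails; recursion stops.
SUM(n) = 3 + 10 + 31 + 94 + 283 = 421.

421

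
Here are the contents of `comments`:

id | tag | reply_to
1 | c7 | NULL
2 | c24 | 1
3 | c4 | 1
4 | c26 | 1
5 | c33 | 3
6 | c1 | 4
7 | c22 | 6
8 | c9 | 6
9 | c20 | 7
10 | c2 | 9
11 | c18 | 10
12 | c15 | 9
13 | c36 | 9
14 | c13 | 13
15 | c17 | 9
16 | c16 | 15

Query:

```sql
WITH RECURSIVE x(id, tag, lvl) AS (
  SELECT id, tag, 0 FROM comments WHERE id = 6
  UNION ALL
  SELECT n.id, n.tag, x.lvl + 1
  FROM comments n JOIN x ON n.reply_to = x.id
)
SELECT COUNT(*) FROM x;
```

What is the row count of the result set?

11

Base: id=6 (c1) at lvl 0.
Iteration 1: rows with reply_to in {6} -> c22 (id 7, lvl 1), c9 (id 8, lvl 1).
Iteration 2: rows with reply_to in {7,8} -> c20 (id 9, lvl 2).
Iteration 3: rows with reply_to in {9} -> c2 (id 10, lvl 3), c15 (id 12, lvl 3), c36 (id 13, lvl 3), c17 (id 15, lvl 3).
Iteration 4: rows with reply_to in {10,12,13,15} -> c18 (id 11, lvl 4), c13 (id 14, lvl 4), c16 (id 16, lvl 4).
Iteration 5: no rows with reply_to in {11,14,16}; recursion stops.
Total rows emitted: 11.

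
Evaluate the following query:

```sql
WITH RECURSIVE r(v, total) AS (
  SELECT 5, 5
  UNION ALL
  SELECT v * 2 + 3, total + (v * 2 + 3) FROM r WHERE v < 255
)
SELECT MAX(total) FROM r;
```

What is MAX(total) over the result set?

995

Base: v=5, total=5.
Iteration 1: 5 < 255 holds -> v = 5 * 2 + 3 = 13, total = 5 + 13 = 18.
Iteration 2: 13 < 255 holds -> v = 13 * 2 + 3 = 29, total = 18 + 29 = 47.
Iteration 3: 29 < 255 holds -> v = 29 * 2 + 3 = 61, total = 47 + 61 = 108.
Iteration 4: 61 < 255 holds -> v = 61 * 2 + 3 = 125, total = 108 + 125 = 233.
Iteration 5: 125 < 255 holds -> v = 125 * 2 + 3 = 253, total = 233 + 253 = 486.
Iteration 6: 253 < 255 holds -> v = 253 * 2 + 3 = 509, total = 486 + 509 = 995.
Iteration 7: 509 < 255 fails; recursion stops.
total values: 5, 18, 47, 108, 233, 486, 995; the maximum is 995.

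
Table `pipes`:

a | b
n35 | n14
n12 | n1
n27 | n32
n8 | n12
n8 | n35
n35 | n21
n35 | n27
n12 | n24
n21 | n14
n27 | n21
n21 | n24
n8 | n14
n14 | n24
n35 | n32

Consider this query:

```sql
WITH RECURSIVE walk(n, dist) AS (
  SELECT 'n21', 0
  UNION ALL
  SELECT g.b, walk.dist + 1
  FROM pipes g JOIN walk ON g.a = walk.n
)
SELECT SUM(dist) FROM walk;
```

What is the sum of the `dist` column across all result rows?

Base: (n21, dist=0).
Iteration 1: edges from {n21} -> (n14, dist=1), (n24, dist=1).
Iteration 2: edges from {n14,n24} -> (n24, dist=2).
Iteration 3: no outgoing edges from {n24}; recursion stops.
SUM(dist) = 0 + 1 + 1 + 2 = 4.

4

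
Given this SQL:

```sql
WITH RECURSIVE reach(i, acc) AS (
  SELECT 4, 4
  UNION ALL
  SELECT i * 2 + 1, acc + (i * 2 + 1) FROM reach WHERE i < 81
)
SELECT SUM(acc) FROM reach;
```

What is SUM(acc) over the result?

Base: i=4, acc=4.
Iteration 1: 4 < 81 holds -> i = 4 * 2 + 1 = 9, acc = 4 + 9 = 13.
Iteration 2: 9 < 81 holds -> i = 9 * 2 + 1 = 19, acc = 13 + 19 = 32.
Iteration 3: 19 < 81 holds -> i = 19 * 2 + 1 = 39, acc = 32 + 39 = 71.
Iteration 4: 39 < 81 holds -> i = 39 * 2 + 1 = 79, acc = 71 + 79 = 150.
Iteration 5: 79 < 81 holds -> i = 79 * 2 + 1 = 159, acc = 150 + 159 = 309.
Iteration 6: 159 < 81 fails; recursion stops.
SUM(acc) = 4 + 13 + 32 + 71 + 150 + 309 = 579.

579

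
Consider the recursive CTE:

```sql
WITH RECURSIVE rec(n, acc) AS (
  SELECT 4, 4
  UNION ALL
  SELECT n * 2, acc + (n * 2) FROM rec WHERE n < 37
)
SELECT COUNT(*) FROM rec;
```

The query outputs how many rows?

Base: n=4, acc=4.
Iteration 1: 4 < 37 holds -> n = 4 * 2 = 8, acc = 4 + 8 = 12.
Iteration 2: 8 < 37 holds -> n = 8 * 2 = 16, acc = 12 + 16 = 28.
Iteration 3: 16 < 37 holds -> n = 16 * 2 = 32, acc = 28 + 32 = 60.
Iteration 4: 32 < 37 holds -> n = 32 * 2 = 64, acc = 60 + 64 = 124.
Iteration 5: 64 < 37 fails; recursion stops.
Total rows emitted: 5.

5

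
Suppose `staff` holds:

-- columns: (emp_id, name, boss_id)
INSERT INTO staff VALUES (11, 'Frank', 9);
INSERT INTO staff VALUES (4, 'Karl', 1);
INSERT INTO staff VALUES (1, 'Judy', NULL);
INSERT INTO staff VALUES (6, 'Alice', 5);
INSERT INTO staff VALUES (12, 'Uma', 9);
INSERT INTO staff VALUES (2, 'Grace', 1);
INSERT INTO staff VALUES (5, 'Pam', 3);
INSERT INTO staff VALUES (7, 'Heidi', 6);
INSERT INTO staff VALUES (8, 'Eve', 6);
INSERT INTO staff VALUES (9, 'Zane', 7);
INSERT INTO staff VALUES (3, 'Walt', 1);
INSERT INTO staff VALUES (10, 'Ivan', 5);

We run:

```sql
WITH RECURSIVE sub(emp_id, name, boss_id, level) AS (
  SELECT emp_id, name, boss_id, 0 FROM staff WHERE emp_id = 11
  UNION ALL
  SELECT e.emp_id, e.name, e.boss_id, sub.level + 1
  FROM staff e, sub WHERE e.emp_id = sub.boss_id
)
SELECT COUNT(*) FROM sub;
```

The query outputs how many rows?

7

Base: emp_id=11 (Frank), boss_id=9, level 0.
Iteration 1: join on emp_id=9 -> Zane (id 9, boss_id=7, level 1).
Iteration 2: join on emp_id=7 -> Heidi (id 7, boss_id=6, level 2).
Iteration 3: join on emp_id=6 -> Alice (id 6, boss_id=5, level 3).
Iteration 4: join on emp_id=5 -> Pam (id 5, boss_id=3, level 4).
Iteration 5: join on emp_id=3 -> Walt (id 3, boss_id=1, level 5).
Iteration 6: join on emp_id=1 -> Judy (id 1, boss_id=NULL, level 6).
Iteration 7: boss_id is NULL; no match; recursion stops.
Total rows emitted: 7.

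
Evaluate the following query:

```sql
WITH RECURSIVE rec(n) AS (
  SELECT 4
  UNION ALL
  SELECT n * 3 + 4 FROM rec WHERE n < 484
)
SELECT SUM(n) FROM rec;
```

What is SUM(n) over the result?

Base: n=4.
Iteration 1: 4 < 484 holds -> n = 4 * 3 + 4 = 16.
Iteration 2: 16 < 484 holds -> n = 16 * 3 + 4 = 52.
Iteration 3: 52 < 484 holds -> n = 52 * 3 + 4 = 160.
Iteration 4: 160 < 484 holds -> n = 160 * 3 + 4 = 484.
Iteration 5: 484 < 484 fails; recursion stops.
SUM(n) = 4 + 16 + 52 + 160 + 484 = 716.

716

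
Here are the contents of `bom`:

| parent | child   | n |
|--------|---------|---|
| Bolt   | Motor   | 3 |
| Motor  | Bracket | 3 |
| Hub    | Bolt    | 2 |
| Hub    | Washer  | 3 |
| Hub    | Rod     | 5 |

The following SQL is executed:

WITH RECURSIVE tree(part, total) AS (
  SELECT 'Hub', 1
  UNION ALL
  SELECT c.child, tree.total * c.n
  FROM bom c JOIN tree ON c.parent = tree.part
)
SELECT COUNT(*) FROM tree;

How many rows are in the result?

Base: (Hub, total=1).
Iteration 1: components of {Hub} -> Bolt = 1*2 = 2, Rod = 1*5 = 5, Washer = 1*3 = 3.
Iteration 2: components of {Bolt,Rod,Washer} -> Motor = 2*3 = 6.
Iteration 3: components of {Motor} -> Bracket = 6*3 = 18.
Iteration 4: no further components; recursion stops.
Total rows emitted: 6.

6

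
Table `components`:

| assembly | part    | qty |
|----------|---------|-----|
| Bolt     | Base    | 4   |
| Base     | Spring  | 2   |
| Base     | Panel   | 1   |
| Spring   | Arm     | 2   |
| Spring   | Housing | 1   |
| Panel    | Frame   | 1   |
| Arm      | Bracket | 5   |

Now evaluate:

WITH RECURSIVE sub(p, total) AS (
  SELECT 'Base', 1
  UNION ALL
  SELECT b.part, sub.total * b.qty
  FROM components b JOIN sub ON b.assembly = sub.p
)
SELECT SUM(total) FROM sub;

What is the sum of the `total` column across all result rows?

Base: (Base, total=1).
Iteration 1: components of {Base} -> Panel = 1*1 = 1, Spring = 1*2 = 2.
Iteration 2: components of {Panel,Spring} -> Arm = 2*2 = 4, Frame = 1*1 = 1, Housing = 2*1 = 2.
Iteration 3: components of {Arm,Frame,Housing} -> Bracket = 4*5 = 20.
Iteration 4: no further components; recursion stops.
SUM(total) = 1 + 2 + 1 + 4 + 2 + 1 + 20 = 31.

31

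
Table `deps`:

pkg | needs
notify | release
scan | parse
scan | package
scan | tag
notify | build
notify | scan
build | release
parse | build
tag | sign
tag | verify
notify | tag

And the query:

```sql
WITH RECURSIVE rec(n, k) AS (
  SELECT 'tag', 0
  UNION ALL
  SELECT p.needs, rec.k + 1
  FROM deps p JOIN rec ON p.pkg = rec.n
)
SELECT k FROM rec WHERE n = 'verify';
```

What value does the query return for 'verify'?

1

Base: (tag, k=0).
Iteration 1: edges from {tag} -> (sign, k=1), (verify, k=1).
Iteration 2: no outgoing edges from {sign,verify}; recursion stops.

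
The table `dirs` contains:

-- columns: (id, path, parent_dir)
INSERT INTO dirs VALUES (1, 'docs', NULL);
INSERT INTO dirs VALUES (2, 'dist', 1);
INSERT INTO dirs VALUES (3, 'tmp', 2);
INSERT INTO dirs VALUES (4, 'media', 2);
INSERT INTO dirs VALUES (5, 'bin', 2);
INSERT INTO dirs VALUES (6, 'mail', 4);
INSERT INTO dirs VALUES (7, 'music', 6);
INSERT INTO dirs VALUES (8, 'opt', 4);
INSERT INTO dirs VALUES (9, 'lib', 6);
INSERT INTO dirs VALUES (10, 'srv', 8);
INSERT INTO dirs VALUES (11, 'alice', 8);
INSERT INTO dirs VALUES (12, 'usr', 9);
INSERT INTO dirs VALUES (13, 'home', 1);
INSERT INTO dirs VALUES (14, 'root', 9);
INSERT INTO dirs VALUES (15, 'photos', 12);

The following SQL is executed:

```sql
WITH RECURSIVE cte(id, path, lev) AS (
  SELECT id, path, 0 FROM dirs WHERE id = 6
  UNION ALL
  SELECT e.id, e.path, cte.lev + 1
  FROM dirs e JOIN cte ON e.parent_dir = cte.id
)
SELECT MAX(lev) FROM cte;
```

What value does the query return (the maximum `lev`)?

3

Base: id=6 (mail) at lev 0.
Iteration 1: rows with parent_dir in {6} -> music (id 7, lev 1), lib (id 9, lev 1).
Iteration 2: rows with parent_dir in {7,9} -> usr (id 12, lev 2), root (id 14, lev 2).
Iteration 3: rows with parent_dir in {12,14} -> photos (id 15, lev 3).
Iteration 4: no rows with parent_dir in {15}; recursion stops.
lev values: 0, 1, 1, 2, 2, 3; the maximum is 3.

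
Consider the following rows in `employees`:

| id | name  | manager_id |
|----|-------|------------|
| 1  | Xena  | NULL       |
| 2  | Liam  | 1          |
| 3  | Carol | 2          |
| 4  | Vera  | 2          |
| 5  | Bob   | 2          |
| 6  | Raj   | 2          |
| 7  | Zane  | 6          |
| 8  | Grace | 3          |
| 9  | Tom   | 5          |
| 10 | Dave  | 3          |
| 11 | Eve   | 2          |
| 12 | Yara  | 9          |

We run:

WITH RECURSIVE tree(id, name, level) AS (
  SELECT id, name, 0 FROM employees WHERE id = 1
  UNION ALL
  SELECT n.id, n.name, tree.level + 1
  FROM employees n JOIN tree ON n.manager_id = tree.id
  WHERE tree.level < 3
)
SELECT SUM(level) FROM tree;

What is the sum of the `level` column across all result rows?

23

Base: id=1 (Xena) at level 0.
Iteration 1: rows with manager_id in {1} -> Liam (id 2, level 1).
Iteration 2: rows with manager_id in {2} -> Carol (id 3, level 2), Vera (id 4, level 2), Bob (id 5, level 2), Raj (id 6, level 2), Eve (id 11, level 2).
Iteration 3: rows with manager_id in {3,4,5,6,11} -> Zane (id 7, level 3), Grace (id 8, level 3), Tom (id 9, level 3), Dave (id 10, level 3).
Iteration 4: level < 3 fails for all current rows; recursion stops.
SUM(level) = 0 + 1 + 2 + 2 + 2 + 2 + 2 + 3 + 3 + 3 + 3 = 23.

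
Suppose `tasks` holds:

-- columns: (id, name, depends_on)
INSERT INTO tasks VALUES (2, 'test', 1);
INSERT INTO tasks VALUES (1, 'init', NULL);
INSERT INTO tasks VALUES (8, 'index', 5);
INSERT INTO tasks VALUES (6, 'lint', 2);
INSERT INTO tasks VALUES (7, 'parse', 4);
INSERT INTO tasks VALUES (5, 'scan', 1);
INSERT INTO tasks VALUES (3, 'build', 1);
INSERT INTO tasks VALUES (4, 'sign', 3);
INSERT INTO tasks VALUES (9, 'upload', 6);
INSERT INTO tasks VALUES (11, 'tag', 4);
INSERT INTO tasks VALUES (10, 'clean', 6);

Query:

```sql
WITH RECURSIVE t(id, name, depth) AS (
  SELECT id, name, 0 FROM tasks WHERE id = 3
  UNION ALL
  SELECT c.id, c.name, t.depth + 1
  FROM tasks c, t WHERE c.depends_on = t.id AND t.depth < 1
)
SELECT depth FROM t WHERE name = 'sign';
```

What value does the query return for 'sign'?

Base: id=3 (build) at depth 0.
Iteration 1: rows with depends_on in {3} -> sign (id 4, depth 1).
Iteration 2: depth < 1 fails for all current rows; recursion stops.

1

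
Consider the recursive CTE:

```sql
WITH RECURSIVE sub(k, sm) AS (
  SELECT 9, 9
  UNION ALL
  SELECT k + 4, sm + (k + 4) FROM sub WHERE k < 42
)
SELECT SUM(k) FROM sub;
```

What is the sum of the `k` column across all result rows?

Base: k=9, sm=9.
Iteration 1: 9 < 42 holds -> k = 9 + 4 = 13, sm = 9 + 13 = 22.
Iteration 2: 13 < 42 holds -> k = 13 + 4 = 17, sm = 22 + 17 = 39.
Iteration 3: 17 < 42 holds -> k = 17 + 4 = 21, sm = 39 + 21 = 60.
Iteration 4: 21 < 42 holds -> k = 21 + 4 = 25, sm = 60 + 25 = 85.
Iteration 5: 25 < 42 holds -> k = 25 + 4 = 29, sm = 85 + 29 = 114.
Iteration 6: 29 < 42 holds -> k = 29 + 4 = 33, sm = 114 + 33 = 147.
Iteration 7: 33 < 42 holds -> k = 33 + 4 = 37, sm = 147 + 37 = 184.
Iteration 8: 37 < 42 holds -> k = 37 + 4 = 41, sm = 184 + 41 = 225.
Iteration 9: 41 < 42 holds -> k = 41 + 4 = 45, sm = 225 + 45 = 270.
Iteration 10: 45 < 42 fails; recursion stops.
SUM(k) = 9 + 13 + 17 + 21 + 25 + 29 + 33 + 37 + 41 + 45 = 270.

270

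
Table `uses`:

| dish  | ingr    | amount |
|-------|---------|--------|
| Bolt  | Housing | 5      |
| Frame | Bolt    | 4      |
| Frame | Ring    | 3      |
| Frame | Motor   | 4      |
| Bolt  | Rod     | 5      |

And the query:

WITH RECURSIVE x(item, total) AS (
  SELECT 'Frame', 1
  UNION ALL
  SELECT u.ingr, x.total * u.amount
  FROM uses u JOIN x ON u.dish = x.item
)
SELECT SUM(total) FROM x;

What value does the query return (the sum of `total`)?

52

Base: (Frame, total=1).
Iteration 1: components of {Frame} -> Bolt = 1*4 = 4, Motor = 1*4 = 4, Ring = 1*3 = 3.
Iteration 2: components of {Bolt,Motor,Ring} -> Housing = 4*5 = 20, Rod = 4*5 = 20.
Iteration 3: no further components; recursion stops.
SUM(total) = 1 + 4 + 3 + 4 + 20 + 20 = 52.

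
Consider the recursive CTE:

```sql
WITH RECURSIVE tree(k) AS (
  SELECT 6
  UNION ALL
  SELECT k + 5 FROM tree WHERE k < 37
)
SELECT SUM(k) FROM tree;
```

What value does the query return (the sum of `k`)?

Base: k=6.
Iteration 1: 6 < 37 holds -> k = 6 + 5 = 11.
Iteration 2: 11 < 37 holds -> k = 11 + 5 = 16.
Iteration 3: 16 < 37 holds -> k = 16 + 5 = 21.
Iteration 4: 21 < 37 holds -> k = 21 + 5 = 26.
Iteration 5: 26 < 37 holds -> k = 26 + 5 = 31.
Iteration 6: 31 < 37 holds -> k = 31 + 5 = 36.
Iteration 7: 36 < 37 holds -> k = 36 + 5 = 41.
Iteration 8: 41 < 37 fails; recursion stops.
SUM(k) = 6 + 11 + 16 + 21 + 26 + 31 + 36 + 41 = 188.

188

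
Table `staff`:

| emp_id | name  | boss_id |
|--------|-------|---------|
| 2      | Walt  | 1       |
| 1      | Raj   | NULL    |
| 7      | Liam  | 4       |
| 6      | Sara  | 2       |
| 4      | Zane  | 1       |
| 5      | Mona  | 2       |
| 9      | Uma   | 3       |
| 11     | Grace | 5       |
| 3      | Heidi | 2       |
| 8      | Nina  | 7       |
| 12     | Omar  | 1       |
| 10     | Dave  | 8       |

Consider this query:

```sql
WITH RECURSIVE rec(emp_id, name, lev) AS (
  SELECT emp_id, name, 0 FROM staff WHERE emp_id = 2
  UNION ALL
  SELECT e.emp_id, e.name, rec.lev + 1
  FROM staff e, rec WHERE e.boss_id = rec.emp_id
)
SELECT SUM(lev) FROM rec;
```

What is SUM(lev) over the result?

Base: emp_id=2 (Walt) at lev 0.
Iteration 1: rows with boss_id in {2} -> Heidi (id 3, lev 1), Mona (id 5, lev 1), Sara (id 6, lev 1).
Iteration 2: rows with boss_id in {3,5,6} -> Uma (id 9, lev 2), Grace (id 11, lev 2).
Iteration 3: no rows with boss_id in {9,11}; recursion stops.
SUM(lev) = 0 + 1 + 1 + 1 + 2 + 2 = 7.

7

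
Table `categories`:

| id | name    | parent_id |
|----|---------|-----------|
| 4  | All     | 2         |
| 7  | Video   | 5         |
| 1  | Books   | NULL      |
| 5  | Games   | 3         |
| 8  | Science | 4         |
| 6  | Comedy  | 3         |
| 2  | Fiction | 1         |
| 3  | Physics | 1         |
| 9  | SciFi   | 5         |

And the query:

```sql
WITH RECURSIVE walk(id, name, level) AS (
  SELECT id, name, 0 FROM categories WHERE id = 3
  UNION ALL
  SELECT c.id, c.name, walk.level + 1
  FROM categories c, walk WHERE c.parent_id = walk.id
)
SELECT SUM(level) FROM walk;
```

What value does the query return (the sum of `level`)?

6

Base: id=3 (Physics) at level 0.
Iteration 1: rows with parent_id in {3} -> Games (id 5, level 1), Comedy (id 6, level 1).
Iteration 2: rows with parent_id in {5,6} -> Video (id 7, level 2), SciFi (id 9, level 2).
Iteration 3: no rows with parent_id in {7,9}; recursion stops.
SUM(level) = 0 + 1 + 1 + 2 + 2 = 6.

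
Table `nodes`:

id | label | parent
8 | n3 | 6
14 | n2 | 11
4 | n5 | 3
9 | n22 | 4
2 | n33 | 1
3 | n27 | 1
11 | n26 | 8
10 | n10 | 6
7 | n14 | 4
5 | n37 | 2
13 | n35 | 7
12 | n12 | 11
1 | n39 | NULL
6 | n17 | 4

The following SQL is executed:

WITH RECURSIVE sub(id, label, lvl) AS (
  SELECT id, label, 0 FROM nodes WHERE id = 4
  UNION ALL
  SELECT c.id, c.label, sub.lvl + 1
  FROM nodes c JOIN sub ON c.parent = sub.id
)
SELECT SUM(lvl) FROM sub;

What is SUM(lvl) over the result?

20

Base: id=4 (n5) at lvl 0.
Iteration 1: rows with parent in {4} -> n17 (id 6, lvl 1), n14 (id 7, lvl 1), n22 (id 9, lvl 1).
Iteration 2: rows with parent in {6,7,9} -> n3 (id 8, lvl 2), n10 (id 10, lvl 2), n35 (id 13, lvl 2).
Iteration 3: rows with parent in {8,10,13} -> n26 (id 11, lvl 3).
Iteration 4: rows with parent in {11} -> n12 (id 12, lvl 4), n2 (id 14, lvl 4).
Iteration 5: no rows with parent in {12,14}; recursion stops.
SUM(lvl) = 0 + 1 + 1 + 1 + 2 + 2 + 2 + 3 + 4 + 4 = 20.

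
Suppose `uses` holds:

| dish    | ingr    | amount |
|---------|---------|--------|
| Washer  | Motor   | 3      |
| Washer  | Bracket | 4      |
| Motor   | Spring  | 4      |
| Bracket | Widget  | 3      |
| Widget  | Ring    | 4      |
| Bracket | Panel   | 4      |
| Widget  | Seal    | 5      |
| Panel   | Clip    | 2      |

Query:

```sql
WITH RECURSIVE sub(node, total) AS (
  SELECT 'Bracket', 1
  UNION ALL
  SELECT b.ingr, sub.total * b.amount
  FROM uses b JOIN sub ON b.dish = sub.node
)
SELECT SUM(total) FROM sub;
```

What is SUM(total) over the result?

43

Base: (Bracket, total=1).
Iteration 1: components of {Bracket} -> Panel = 1*4 = 4, Widget = 1*3 = 3.
Iteration 2: components of {Panel,Widget} -> Clip = 4*2 = 8, Ring = 3*4 = 12, Seal = 3*5 = 15.
Iteration 3: no further components; recursion stops.
SUM(total) = 1 + 3 + 4 + 12 + 15 + 8 = 43.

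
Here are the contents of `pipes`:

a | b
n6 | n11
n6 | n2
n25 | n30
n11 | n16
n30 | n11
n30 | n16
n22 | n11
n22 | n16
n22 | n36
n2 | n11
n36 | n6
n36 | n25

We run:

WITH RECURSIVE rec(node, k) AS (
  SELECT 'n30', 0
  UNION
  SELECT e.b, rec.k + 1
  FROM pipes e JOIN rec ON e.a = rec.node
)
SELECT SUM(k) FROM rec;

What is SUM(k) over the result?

4

Base: (n30, k=0).
Iteration 1: edges from {n30} -> (n11, k=1), (n16, k=1).
Iteration 2: edges from {n11,n16} -> (n16, k=2).
Iteration 3: no outgoing edges from {n16}; recursion stops.
SUM(k) = 0 + 1 + 1 + 2 = 4.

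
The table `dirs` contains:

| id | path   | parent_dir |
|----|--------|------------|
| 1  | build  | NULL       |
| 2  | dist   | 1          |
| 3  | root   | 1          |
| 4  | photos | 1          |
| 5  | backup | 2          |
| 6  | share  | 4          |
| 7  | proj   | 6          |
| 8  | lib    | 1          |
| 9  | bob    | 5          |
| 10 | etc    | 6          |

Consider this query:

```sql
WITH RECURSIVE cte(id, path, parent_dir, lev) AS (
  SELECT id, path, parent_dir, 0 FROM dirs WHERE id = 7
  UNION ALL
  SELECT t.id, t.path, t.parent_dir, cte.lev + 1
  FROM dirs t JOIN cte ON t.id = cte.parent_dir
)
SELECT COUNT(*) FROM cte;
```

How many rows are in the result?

4

Base: id=7 (proj), parent_dir=6, lev 0.
Iteration 1: join on id=6 -> share (id 6, parent_dir=4, lev 1).
Iteration 2: join on id=4 -> photos (id 4, parent_dir=1, lev 2).
Iteration 3: join on id=1 -> build (id 1, parent_dir=NULL, lev 3).
Iteration 4: parent_dir is NULL; no match; recursion stops.
Total rows emitted: 4.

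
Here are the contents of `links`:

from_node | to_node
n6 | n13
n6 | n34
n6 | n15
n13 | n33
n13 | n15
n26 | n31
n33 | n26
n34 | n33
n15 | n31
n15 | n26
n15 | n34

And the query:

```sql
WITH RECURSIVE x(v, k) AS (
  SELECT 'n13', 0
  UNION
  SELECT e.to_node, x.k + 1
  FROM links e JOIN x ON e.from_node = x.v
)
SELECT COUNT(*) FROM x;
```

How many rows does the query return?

10

Base: (n13, k=0).
Iteration 1: edges from {n13} -> (n15, k=1), (n33, k=1).
Iteration 2: edges from {n15,n33} -> (n26, k=2), (n31, k=2), (n34, k=2). [UNION drops 1 duplicate row(s)]
Iteration 3: edges from {n26,n31,n34} -> (n31, k=3), (n33, k=3).
Iteration 4: edges from {n31,n33} -> (n26, k=4).
Iteration 5: edges from {n26} -> (n31, k=5).
Iteration 6: no outgoing edges from {n31}; recursion stops.
Total rows emitted: 10.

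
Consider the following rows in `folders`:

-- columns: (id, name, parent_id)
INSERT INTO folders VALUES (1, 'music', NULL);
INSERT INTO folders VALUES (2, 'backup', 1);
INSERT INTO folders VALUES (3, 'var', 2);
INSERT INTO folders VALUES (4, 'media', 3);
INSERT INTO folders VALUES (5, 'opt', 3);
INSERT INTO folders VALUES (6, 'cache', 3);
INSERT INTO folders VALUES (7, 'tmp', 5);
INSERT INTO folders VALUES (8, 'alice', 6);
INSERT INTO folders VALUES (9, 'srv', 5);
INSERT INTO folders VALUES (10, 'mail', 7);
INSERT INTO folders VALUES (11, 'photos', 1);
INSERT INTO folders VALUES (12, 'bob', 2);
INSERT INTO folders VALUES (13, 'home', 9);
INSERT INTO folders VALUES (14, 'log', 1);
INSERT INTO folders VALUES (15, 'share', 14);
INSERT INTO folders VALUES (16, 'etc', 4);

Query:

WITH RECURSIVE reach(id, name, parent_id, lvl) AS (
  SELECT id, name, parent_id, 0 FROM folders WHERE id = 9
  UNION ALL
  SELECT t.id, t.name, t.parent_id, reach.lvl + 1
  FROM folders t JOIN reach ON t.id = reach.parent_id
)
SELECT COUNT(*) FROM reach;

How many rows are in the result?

Base: id=9 (srv), parent_id=5, lvl 0.
Iteration 1: join on id=5 -> opt (id 5, parent_id=3, lvl 1).
Iteration 2: join on id=3 -> var (id 3, parent_id=2, lvl 2).
Iteration 3: join on id=2 -> backup (id 2, parent_id=1, lvl 3).
Iteration 4: join on id=1 -> music (id 1, parent_id=NULL, lvl 4).
Iteration 5: parent_id is NULL; no match; recursion stops.
Total rows emitted: 5.

5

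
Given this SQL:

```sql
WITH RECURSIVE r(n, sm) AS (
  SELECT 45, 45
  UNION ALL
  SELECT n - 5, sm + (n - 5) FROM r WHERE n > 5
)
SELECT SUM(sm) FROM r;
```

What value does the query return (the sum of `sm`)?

Base: n=45, sm=45.
Iteration 1: 45 > 5 holds -> n = 45 - 5 = 40, sm = 45 + 40 = 85.
Iteration 2: 40 > 5 holds -> n = 40 - 5 = 35, sm = 85 + 35 = 120.
Iteration 3: 35 > 5 holds -> n = 35 - 5 = 30, sm = 120 + 30 = 150.
Iteration 4: 30 > 5 holds -> n = 30 - 5 = 25, sm = 150 + 25 = 175.
Iteration 5: 25 > 5 holds -> n = 25 - 5 = 20, sm = 175 + 20 = 195.
Iteration 6: 20 > 5 holds -> n = 20 - 5 = 15, sm = 195 + 15 = 210.
Iteration 7: 15 > 5 holds -> n = 15 - 5 = 10, sm = 210 + 10 = 220.
Iteration 8: 10 > 5 holds -> n = 10 - 5 = 5, sm = 220 + 5 = 225.
Iteration 9: 5 > 5 fails; recursion stops.
SUM(sm) = 45 + 85 + 120 + 150 + 175 + 195 + 210 + 220 + 225 = 1425.

1425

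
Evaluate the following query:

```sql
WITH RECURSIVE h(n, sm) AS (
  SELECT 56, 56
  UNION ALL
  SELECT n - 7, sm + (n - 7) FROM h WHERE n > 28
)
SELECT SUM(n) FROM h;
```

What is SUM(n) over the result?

Base: n=56, sm=56.
Iteration 1: 56 > 28 holds -> n = 56 - 7 = 49, sm = 56 + 49 = 105.
Iteration 2: 49 > 28 holds -> n = 49 - 7 = 42, sm = 105 + 42 = 147.
Iteration 3: 42 > 28 holds -> n = 42 - 7 = 35, sm = 147 + 35 = 182.
Iteration 4: 35 > 28 holds -> n = 35 - 7 = 28, sm = 182 + 28 = 210.
Iteration 5: 28 > 28 fails; recursion stops.
SUM(n) = 56 + 49 + 42 + 35 + 28 = 210.

210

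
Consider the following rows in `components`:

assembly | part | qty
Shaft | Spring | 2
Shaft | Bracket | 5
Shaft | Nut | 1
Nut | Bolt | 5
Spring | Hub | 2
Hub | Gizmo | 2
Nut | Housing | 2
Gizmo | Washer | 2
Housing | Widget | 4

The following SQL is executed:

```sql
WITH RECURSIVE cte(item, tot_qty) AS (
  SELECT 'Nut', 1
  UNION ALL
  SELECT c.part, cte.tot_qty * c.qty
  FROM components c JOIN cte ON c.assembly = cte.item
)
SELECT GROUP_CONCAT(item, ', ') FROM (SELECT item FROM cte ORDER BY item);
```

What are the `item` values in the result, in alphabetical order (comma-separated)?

Base: (Nut, tot_qty=1).
Iteration 1: components of {Nut} -> Bolt = 1*5 = 5, Housing = 1*2 = 2.
Iteration 2: components of {Bolt,Housing} -> Widget = 2*4 = 8.
Iteration 3: no further components; recursion stops.

Bolt, Housing, Nut, Widget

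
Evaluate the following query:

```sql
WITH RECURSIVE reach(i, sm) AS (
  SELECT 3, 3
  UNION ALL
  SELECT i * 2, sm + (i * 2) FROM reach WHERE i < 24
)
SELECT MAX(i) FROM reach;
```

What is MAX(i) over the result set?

24

Base: i=3, sm=3.
Iteration 1: 3 < 24 holds -> i = 3 * 2 = 6, sm = 3 + 6 = 9.
Iteration 2: 6 < 24 holds -> i = 6 * 2 = 12, sm = 9 + 12 = 21.
Iteration 3: 12 < 24 holds -> i = 12 * 2 = 24, sm = 21 + 24 = 45.
Iteration 4: 24 < 24 fails; recursion stops.
i values: 3, 6, 12, 24; the maximum is 24.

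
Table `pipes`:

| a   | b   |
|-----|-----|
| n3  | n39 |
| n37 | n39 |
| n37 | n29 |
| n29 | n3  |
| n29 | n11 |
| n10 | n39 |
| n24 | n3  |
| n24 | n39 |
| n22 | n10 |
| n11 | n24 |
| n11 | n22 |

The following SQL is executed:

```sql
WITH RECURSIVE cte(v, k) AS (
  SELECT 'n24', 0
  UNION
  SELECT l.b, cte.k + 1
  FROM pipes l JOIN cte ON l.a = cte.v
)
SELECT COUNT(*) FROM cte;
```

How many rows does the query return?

4

Base: (n24, k=0).
Iteration 1: edges from {n24} -> (n3, k=1), (n39, k=1).
Iteration 2: edges from {n3,n39} -> (n39, k=2).
Iteration 3: no outgoing edges from {n39}; recursion stops.
Total rows emitted: 4.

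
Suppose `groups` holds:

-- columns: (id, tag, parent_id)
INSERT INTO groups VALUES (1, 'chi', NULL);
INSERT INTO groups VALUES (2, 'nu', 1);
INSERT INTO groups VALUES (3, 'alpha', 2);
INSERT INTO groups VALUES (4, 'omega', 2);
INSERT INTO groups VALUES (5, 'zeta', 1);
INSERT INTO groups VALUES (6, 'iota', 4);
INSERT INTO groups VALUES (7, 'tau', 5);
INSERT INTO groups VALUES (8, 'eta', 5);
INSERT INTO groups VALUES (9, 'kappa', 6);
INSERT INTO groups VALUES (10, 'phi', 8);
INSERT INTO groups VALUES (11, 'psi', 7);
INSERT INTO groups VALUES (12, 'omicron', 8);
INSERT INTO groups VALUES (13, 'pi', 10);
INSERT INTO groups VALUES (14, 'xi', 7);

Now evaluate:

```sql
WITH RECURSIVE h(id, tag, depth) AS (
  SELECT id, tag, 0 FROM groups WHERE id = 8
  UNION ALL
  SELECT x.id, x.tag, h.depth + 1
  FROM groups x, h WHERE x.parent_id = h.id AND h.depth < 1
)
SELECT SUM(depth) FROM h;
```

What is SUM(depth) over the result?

Base: id=8 (eta) at depth 0.
Iteration 1: rows with parent_id in {8} -> phi (id 10, depth 1), omicron (id 12, depth 1).
Iteration 2: depth < 1 fails for all current rows; recursion stops.
SUM(depth) = 0 + 1 + 1 = 2.

2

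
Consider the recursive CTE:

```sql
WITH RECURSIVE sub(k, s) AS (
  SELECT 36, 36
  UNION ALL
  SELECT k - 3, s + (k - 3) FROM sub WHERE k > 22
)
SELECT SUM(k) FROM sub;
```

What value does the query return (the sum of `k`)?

171

Base: k=36, s=36.
Iteration 1: 36 > 22 holds -> k = 36 - 3 = 33, s = 36 + 33 = 69.
Iteration 2: 33 > 22 holds -> k = 33 - 3 = 30, s = 69 + 30 = 99.
Iteration 3: 30 > 22 holds -> k = 30 - 3 = 27, s = 99 + 27 = 126.
Iteration 4: 27 > 22 holds -> k = 27 - 3 = 24, s = 126 + 24 = 150.
Iteration 5: 24 > 22 holds -> k = 24 - 3 = 21, s = 150 + 21 = 171.
Iteration 6: 21 > 22 fails; recursion stops.
SUM(k) = 36 + 33 + 30 + 27 + 24 + 21 = 171.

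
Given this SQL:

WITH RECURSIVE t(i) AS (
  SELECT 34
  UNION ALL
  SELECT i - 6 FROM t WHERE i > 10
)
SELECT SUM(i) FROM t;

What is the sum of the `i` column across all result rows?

110

Base: i=34.
Iteration 1: 34 > 10 holds -> i = 34 - 6 = 28.
Iteration 2: 28 > 10 holds -> i = 28 - 6 = 22.
Iteration 3: 22 > 10 holds -> i = 22 - 6 = 16.
Iteration 4: 16 > 10 holds -> i = 16 - 6 = 10.
Iteration 5: 10 > 10 fails; recursion stops.
SUM(i) = 34 + 28 + 22 + 16 + 10 = 110.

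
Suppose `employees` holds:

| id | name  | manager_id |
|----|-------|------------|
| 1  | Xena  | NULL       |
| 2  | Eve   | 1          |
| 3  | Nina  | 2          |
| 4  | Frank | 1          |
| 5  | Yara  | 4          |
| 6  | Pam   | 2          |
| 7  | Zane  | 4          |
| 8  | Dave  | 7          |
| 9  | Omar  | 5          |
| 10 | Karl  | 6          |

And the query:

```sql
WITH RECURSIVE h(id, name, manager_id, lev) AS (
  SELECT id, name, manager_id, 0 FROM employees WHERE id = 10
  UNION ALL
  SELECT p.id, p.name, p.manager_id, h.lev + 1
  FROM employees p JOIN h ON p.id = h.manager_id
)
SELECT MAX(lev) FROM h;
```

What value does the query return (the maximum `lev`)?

Base: id=10 (Karl), manager_id=6, lev 0.
Iteration 1: join on id=6 -> Pam (id 6, manager_id=2, lev 1).
Iteration 2: join on id=2 -> Eve (id 2, manager_id=1, lev 2).
Iteration 3: join on id=1 -> Xena (id 1, manager_id=NULL, lev 3).
Iteration 4: manager_id is NULL; no match; recursion stops.
lev values: 0, 1, 2, 3; the maximum is 3.

3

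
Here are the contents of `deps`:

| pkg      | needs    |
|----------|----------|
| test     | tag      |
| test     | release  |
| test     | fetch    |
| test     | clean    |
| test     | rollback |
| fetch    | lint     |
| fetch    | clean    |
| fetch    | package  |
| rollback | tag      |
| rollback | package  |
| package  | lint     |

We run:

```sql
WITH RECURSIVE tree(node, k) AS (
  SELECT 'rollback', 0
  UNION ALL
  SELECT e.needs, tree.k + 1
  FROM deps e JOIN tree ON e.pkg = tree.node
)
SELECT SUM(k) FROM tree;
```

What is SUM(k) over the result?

Base: (rollback, k=0).
Iteration 1: edges from {rollback} -> (package, k=1), (tag, k=1).
Iteration 2: edges from {package,tag} -> (lint, k=2).
Iteration 3: no outgoing edges from {lint}; recursion stops.
SUM(k) = 0 + 1 + 1 + 2 = 4.

4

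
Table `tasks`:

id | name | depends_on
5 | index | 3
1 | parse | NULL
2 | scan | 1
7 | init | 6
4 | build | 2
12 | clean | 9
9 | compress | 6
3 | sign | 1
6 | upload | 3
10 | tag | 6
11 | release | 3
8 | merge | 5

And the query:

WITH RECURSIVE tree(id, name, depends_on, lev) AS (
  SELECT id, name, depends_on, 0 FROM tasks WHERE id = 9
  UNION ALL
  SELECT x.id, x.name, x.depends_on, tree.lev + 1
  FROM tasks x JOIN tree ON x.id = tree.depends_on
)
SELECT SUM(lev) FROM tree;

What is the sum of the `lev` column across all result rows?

Base: id=9 (compress), depends_on=6, lev 0.
Iteration 1: join on id=6 -> upload (id 6, depends_on=3, lev 1).
Iteration 2: join on id=3 -> sign (id 3, depends_on=1, lev 2).
Iteration 3: join on id=1 -> parse (id 1, depends_on=NULL, lev 3).
Iteration 4: depends_on is NULL; no match; recursion stops.
SUM(lev) = 0 + 1 + 2 + 3 = 6.

6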